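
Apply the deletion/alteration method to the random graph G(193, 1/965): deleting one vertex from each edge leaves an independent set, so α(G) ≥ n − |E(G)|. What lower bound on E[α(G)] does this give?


E[|E(G)|] = C(193, 2)·p = 18528 · (1/965) = 96/5.
E[α(G)] ≥ n − E[|E(G)|] = 193 − 96/5 = 869/5.
Numerically: ≈ 173.800000.
(This is only a lower bound; the true E[α(G)] may be larger.)

E[α(G)] ≥ 869/5 ≈ 173.800000.


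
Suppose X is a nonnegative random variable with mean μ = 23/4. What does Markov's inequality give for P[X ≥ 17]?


μ = E[X] = 23/4, a = 17.
Markov: P[X ≥ 17] ≤ μ/a = (23/4)/17 = 23/68.
Numerically: ≈ 0.338.
(Since a = 17 > μ = 5.750, the bound 23/68 is < 1 and informative.)

P[X ≥ 17] ≤ 23/68 ≈ 0.338.


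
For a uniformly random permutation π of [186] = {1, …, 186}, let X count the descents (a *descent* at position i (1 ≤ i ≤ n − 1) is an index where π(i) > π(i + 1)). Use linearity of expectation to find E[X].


Write X = Σ X_I over i = 1, …, 185, with X_I the indicator of one descent.
There are 185 indicators.
For each fixed i, the pair (π(i), π(i+1)) is a uniformly random ordered pair of distinct values from {1, …, 186}; by symmetry P[π(i) > π(i+1)] = 1/2.
By linearity: E[X] = 185 · (1/2) = (186 − 1) · (1/2) = 185/2 ≈ 92.5000.

E[X] = 185/2 = 92.5000.


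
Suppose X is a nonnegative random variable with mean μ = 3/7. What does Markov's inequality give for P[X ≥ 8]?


μ = E[X] = 3/7, a = 8.
Markov: P[X ≥ 8] ≤ μ/a = (3/7)/8 = 3/56.
Numerically: ≈ 0.0536.
(Since a = 8 > μ = 0.4286, the bound 3/56 is < 1 and informative.)

P[X ≥ 8] ≤ 3/56 ≈ 0.0536.


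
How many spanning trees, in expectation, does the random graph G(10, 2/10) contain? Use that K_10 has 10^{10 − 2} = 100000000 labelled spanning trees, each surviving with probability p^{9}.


K_10 has 10^{10 − 2} = 100000000 labelled spanning trees.
For each such spanning tree H, let X_H = 1 if all 9 edges of H are present in G. Then P[X_H = 1] = p^{9} = (1/5)^{9} = 1/1953125.
Summing the indicators: E[X] = Σ_H E[X_H] = 100000000 · p^{9} = 100000000 · 1/1953125 = 256/5.
Numerically: E[X] ≈ 51.2.

E[X] = 100000000 · (1/5)^{9} = 256/5 ≈ 51.2.


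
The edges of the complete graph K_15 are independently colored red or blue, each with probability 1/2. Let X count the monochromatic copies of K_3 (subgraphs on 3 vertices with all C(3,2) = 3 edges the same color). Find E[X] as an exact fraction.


Let X = Σ_S X_S over the C(15, 3) = 455 subsets S of size 3, where X_S = 1 if the K_3 on S is monochromatic.
For a fixed S, the K_3 on S has C(3, 2) = 3 edges. P[all 3 edges red] = (1/2)^3, and likewise for blue, so P[monochromatic] = 2·(1/2)^3 = 2^{1 − 3} = 1/4.
By linearity: E[X] = C(15, 3) · 2^{1 − 3} = 455 · 1/4 = 455/4.
Numerically: E[X] ≈ 113.75000.

E[X] = C(15,3)·2^(1−C(3,2)) = 455/4 ≈ 113.75000.


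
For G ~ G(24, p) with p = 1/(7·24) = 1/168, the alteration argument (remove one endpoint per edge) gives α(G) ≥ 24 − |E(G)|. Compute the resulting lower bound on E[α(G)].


E[|E(G)|] = C(24, 2)·p = 276 · (1/168) = 23/14.
E[α(G)] ≥ n − E[|E(G)|] = 24 − 23/14 = 313/14.
Numerically: ≈ 22.357143.
(This is only a lower bound; the true E[α(G)] may be larger.)

E[α(G)] ≥ 313/14 ≈ 22.357143.


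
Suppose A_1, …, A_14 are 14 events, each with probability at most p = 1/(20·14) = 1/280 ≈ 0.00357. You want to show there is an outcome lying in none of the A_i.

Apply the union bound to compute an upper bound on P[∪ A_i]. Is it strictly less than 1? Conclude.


Union bound: P[∪_{i=1}^{14} A_i] ≤ Σ_i P[A_i] ≤ 14·p = 14·(1/280) = 1/20.
Numerically: 1/20 ≈ 0.05000.
Is 1/20 < 1? YES.
Since P[∪ A_i] ≤ 1/20 < 1, the complement has P[∩ A_i^c] ≥ 1 − 1/20 = 19/20 > 0, so some outcome avoids every A_i.

14·p = 1/20 ≈ 0.05000; existence CERTIFIED by the union bound.


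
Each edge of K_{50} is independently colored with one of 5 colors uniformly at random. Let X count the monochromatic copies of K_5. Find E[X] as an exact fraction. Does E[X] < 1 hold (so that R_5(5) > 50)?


E[X] = C(50, 5) · 5^{1 − 10} = 2118760 · 5^{−9} = 2118760/1953125.
As a reduced fraction: E[X] = 423752/390625 ≈ 1.0848051.
Is E[X] < 1? NO.
Since E[X] ≥ 1, the first-moment bound is inconclusive at n = 50; it does NOT by itself certify R_5(5) > 50.

E[X] = 423752/390625 ≈ 1.0848051; E[X] ≥ 1; first-moment method inconclusive here.


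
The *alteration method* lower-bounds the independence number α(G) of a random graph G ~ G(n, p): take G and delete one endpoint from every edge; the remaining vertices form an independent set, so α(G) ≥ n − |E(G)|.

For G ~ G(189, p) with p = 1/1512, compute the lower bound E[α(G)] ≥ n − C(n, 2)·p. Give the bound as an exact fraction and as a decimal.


E[|E(G)|] = C(189, 2)·p = 17766 · (1/1512) = 47/4.
E[α(G)] ≥ n − E[|E(G)|] = 189 − 47/4 = 709/4.
Numerically: ≈ 177.250000.
(This is only a lower bound; the true E[α(G)] may be larger.)

E[α(G)] ≥ 709/4 ≈ 177.250000.


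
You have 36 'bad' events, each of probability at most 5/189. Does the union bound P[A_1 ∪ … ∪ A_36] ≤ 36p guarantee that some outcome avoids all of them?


Union bound: P[∪_{i=1}^{36} A_i] ≤ Σ_i P[A_i] ≤ 36·p = 36·(5/189) = 20/21.
Numerically: 20/21 ≈ 0.9523810.
Is 20/21 < 1? YES.
Since P[∪ A_i] ≤ 20/21 < 1, the complement has P[∩ A_i^c] ≥ 1 − 20/21 = 1/21 > 0, so some outcome avoids every A_i.

36·p = 20/21 ≈ 0.9523810; existence CERTIFIED by the union bound.


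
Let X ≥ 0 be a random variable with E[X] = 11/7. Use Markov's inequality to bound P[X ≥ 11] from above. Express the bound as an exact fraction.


μ = E[X] = 11/7, a = 11.
Markov: P[X ≥ 11] ≤ μ/a = (11/7)/11 = 1/7.
Numerically: ≈ 0.143.
(Since a = 11 > μ = 1.571, the bound 1/7 is < 1 and informative.)

P[X ≥ 11] ≤ 1/7 ≈ 0.143.


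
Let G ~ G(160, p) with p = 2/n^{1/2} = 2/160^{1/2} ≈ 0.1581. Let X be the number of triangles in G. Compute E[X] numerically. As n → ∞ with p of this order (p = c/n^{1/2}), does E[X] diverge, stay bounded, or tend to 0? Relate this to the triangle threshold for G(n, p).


Number of potential triangles: C(160, 3) = 669920.
Each occurs with probability p³ ≈ (0.1581)³ ≈ 3.952847e-03.
By linearity: E[X] = C(160, 3)·p³ ≈ 669920 · 3.952847e-03 ≈ 2648.0913.
Since α = 1/2 < 1, p = c/n^{1/2} ≫ 1/n is above the triangle threshold p ~ 1/n. Asymptotically E[X] ~ (c³/6)·n^{3(1−α)} = (2³/6)·n^{1.5} → ∞; triangles are abundant w.h.p.

E[X] ≈ 2648.0913; in regime p = Θ(1/n^{1/2}) E[X] diverges (above the triangle threshold p ~ 1/n).


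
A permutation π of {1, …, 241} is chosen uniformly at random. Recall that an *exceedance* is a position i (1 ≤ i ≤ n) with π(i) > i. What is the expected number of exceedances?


Write X = Σ_{i=1}^{241} X_i, where X_i = 1_{π(i) > i}.
For each fixed i, π(i) is uniform over {1, …, 241} (marginal of a uniform permutation), so P[π(i) > i] = (n − i)/n. Summing: Σ_{i=1}^{241} (n − i)/n = (0 + 1 + … + 240)/241 = 241(241 − 1)/(2·241) = (241 − 1)/2.
Hence E[X] = Σ_{i=1}^{241} (241 − i)/241 = 120 ≈ 120.00000.

E[X] = 120 = 120.00000.


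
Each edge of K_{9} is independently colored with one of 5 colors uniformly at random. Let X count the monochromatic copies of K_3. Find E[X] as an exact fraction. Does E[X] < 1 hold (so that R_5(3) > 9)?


E[X] = C(9, 3) · 5^{1 − 3} = 84 · 5^{−2} = 84/25.
As a reduced fraction: E[X] = 84/25 ≈ 3.3600.
Is E[X] < 1? NO.
Since E[X] ≥ 1, the first-moment bound is inconclusive at n = 9; it does NOT by itself certify R_5(3) > 9.

E[X] = 84/25 ≈ 3.3600; E[X] ≥ 1; first-moment method inconclusive here.


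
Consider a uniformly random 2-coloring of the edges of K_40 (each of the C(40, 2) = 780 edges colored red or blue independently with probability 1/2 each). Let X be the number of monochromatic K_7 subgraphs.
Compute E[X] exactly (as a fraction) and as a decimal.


Let X = Σ_S X_S over the C(40, 7) = 18643560 subsets S of size 7, where X_S = 1 if the K_7 on S is monochromatic.
For a fixed S, the K_7 on S has C(7, 2) = 21 edges. P[all 21 edges red] = (1/2)^21, and likewise for blue, so P[monochromatic] = 2·(1/2)^21 = 2^{1 − 21} = 1/1048576.
Summing: E[X] = C(40, 7) · 2^{1 − 21} = 18643560 · 1/1048576 = 2330445/131072.
Numerically: E[X] ≈ 17.779884.

E[X] = C(40,7)·2^(1−C(7,2)) = 2330445/131072 ≈ 17.779884.


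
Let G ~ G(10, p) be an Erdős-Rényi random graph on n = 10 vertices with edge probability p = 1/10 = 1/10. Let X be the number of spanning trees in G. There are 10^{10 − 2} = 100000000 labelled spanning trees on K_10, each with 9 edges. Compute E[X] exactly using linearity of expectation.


K_10 has 10^{10 − 2} = 100000000 labelled spanning trees.
For each such spanning tree H, let X_H = 1 if all 9 edges of H are present in G. Then P[X_H = 1] = p^{9} = (1/10)^{9} = 1/1000000000.
Summing the indicators: E[X] = Σ_H E[X_H] = 100000000 · p^{9} = 100000000 · 1/1000000000 = 1/10.
Numerically: E[X] ≈ 0.1.

E[X] = 100000000 · (1/10)^{9} = 1/10 ≈ 0.1.


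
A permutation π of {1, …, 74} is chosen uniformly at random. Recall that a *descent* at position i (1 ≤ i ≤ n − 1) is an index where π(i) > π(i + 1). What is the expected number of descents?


Write X = Σ X_I over i = 1, …, 73, with X_I the indicator of one descent.
There are 73 indicators.
For each fixed i, the pair (π(i), π(i+1)) is a uniformly random ordered pair of distinct values from {1, …, 74}; by symmetry P[π(i) > π(i+1)] = 1/2.
By linearity: E[X] = 73 · (1/2) = (74 − 1) · (1/2) = 73/2 ≈ 36.50000.

E[X] = 73/2 = 36.50000.


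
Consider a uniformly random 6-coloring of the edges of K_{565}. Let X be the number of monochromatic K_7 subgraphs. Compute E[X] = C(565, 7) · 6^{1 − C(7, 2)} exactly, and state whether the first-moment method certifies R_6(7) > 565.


E[X] = C(565, 7) · 6^{1 − 21} = 3513212521235560 · 6^{−20} = 3513212521235560/3656158440062976.
As a reduced fraction: E[X] = 439151565154445/457019805007872 ≈ 0.960903.
Is E[X] < 1? YES.
Since E[X] < 1, there exists a 6-coloring of K_{565} with no monochromatic K_7; hence R_6(7) > 565.

E[X] = 439151565154445/457019805007872 ≈ 0.960903; E[X] < 1, so R_6(7) > 565.


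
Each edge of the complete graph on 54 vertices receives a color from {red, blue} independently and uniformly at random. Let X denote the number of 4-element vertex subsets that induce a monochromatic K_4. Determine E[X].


Let X = Σ_S X_S over the C(54, 4) = 316251 subsets S of size 4, where X_S = 1 if the K_4 on S is monochromatic.
For a fixed S, the K_4 on S has C(4, 2) = 6 edges. P[all 6 edges red] = (1/2)^6, and likewise for blue, so P[monochromatic] = 2·(1/2)^6 = 2^{1 − 6} = 1/32.
By linearity of expectation: E[X] = C(54, 4) · 2^{1 − 6} = 316251 · 1/32 = 316251/32.
Numerically: E[X] ≈ 9882.8438.

E[X] = C(54,4)·2^(1−C(4,2)) = 316251/32 ≈ 9882.8438.


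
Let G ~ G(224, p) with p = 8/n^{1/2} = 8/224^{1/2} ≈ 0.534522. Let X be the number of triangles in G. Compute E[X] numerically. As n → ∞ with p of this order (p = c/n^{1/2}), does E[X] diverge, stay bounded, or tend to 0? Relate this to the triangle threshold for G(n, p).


Number of potential triangles: C(224, 3) = 1848224.
Each occurs with probability p³ ≈ (0.534522)³ ≈ 1.52720710e-01.
By linearity: E[X] = C(224, 3)·p³ ≈ 1848224 · 1.52720710e-01 ≈ 282262.080898.
Since α = 1/2 < 1, p = c/n^{1/2} ≫ 1/n is above the triangle threshold p ~ 1/n. Asymptotically E[X] ~ (c³/6)·n^{3(1−α)} = (8³/6)·n^{1.5} → ∞; triangles are abundant w.h.p.

E[X] ≈ 282262.080898; in regime p = Θ(1/n^{1/2}) E[X] diverges (above the triangle threshold p ~ 1/n).


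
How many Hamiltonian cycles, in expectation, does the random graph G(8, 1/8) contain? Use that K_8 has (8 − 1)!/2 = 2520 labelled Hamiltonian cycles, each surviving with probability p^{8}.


K_8 has (8 − 1)!/2 = 2520 labelled Hamiltonian cycles.
For each such Hamiltonian cycle H, let X_H = 1 if all 8 edges of H are present in G. Then P[X_H = 1] = p^{8} = (1/8)^{8} = 1/16777216.
By linearity of expectation: E[X] = Σ_H E[X_H] = 2520 · p^{8} = 2520 · 1/16777216 = 315/2097152.
Numerically: E[X] ≈ 0.00015.

E[X] = 2520 · (1/8)^{8} = 315/2097152 ≈ 0.00015.


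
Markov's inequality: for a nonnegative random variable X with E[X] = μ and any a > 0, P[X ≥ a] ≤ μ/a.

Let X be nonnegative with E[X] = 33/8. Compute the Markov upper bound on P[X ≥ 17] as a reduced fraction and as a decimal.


μ = E[X] = 33/8, a = 17.
Markov: P[X ≥ 17] ≤ μ/a = (33/8)/17 = 33/136.
Numerically: ≈ 0.2426.
(Since a = 17 > μ = 4.1250, the bound 33/136 is < 1 and informative.)

P[X ≥ 17] ≤ 33/136 ≈ 0.2426.


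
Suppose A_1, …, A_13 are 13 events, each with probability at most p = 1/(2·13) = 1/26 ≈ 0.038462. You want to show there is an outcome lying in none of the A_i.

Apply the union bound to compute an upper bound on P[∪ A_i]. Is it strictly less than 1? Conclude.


Union bound: P[∪_{i=1}^{13} A_i] ≤ Σ_i P[A_i] ≤ 13·p = 13·(1/26) = 1/2.
Numerically: 1/2 ≈ 0.500000.
Is 1/2 < 1? YES.
Since P[∪ A_i] ≤ 1/2 < 1, the complement has P[∩ A_i^c] ≥ 1 − 1/2 = 1/2 > 0, so some outcome avoids every A_i.

13·p = 1/2 ≈ 0.500000; existence CERTIFIED by the union bound.


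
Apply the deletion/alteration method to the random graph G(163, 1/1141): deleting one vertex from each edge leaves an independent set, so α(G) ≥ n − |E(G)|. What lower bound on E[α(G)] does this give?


E[|E(G)|] = C(163, 2)·p = 13203 · (1/1141) = 81/7.
E[α(G)] ≥ n − E[|E(G)|] = 163 − 81/7 = 1060/7.
Numerically: ≈ 151.42857.
(This is only a lower bound; the true E[α(G)] may be larger.)

E[α(G)] ≥ 1060/7 ≈ 151.42857.


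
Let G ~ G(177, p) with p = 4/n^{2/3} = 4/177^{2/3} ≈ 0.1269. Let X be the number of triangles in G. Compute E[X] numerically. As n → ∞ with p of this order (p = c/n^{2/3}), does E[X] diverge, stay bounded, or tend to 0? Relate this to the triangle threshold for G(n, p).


Number of potential triangles: C(177, 3) = 908600.
Each occurs with probability p³ ≈ (0.1269)³ ≈ 2.042836e-03.
By linearity: E[X] = C(177, 3)·p³ ≈ 908600 · 2.042836e-03 ≈ 1856.1205.
Since α = 2/3 < 1, p = c/n^{2/3} ≫ 1/n is above the triangle threshold p ~ 1/n. Asymptotically E[X] ~ (c³/6)·n^{3(1−α)} = (4³/6)·n^{1} → ∞; triangles are abundant w.h.p.

E[X] ≈ 1856.1205; in regime p = Θ(1/n^{2/3}) E[X] diverges (above the triangle threshold p ~ 1/n).


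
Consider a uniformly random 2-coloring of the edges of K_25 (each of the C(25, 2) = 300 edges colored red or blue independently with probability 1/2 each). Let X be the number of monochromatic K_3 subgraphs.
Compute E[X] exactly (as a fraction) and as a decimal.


Let X = Σ_S X_S over the C(25, 3) = 2300 subsets S of size 3, where X_S = 1 if the K_3 on S is monochromatic.
For a fixed S, the K_3 on S has C(3, 2) = 3 edges. P[all 3 edges red] = (1/2)^3, and likewise for blue, so P[monochromatic] = 2·(1/2)^3 = 2^{1 − 3} = 1/4.
By linearity of expectation: E[X] = C(25, 3) · 2^{1 − 3} = 2300 · 1/4 = 575.
Numerically: E[X] ≈ 575.000000.

E[X] = C(25,3)·2^(1−C(3,2)) = 575 ≈ 575.000000.


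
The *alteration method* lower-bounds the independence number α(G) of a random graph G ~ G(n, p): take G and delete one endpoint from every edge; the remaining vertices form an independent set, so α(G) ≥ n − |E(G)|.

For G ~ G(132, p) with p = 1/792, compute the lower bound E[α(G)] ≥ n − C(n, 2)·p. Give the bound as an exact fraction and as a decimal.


E[|E(G)|] = C(132, 2)·p = 8646 · (1/792) = 131/12.
E[α(G)] ≥ n − E[|E(G)|] = 132 − 131/12 = 1453/12.
Numerically: ≈ 121.08333.
(This is only a lower bound; the true E[α(G)] may be larger.)

E[α(G)] ≥ 1453/12 ≈ 121.08333.


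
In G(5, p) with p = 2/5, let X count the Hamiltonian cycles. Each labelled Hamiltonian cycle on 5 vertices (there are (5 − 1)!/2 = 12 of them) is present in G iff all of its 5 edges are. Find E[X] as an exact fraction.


K_5 has (5 − 1)!/2 = 12 labelled Hamiltonian cycles.
For each such Hamiltonian cycle H, let X_H = 1 if all 5 edges of H are present in G. Then P[X_H = 1] = p^{5} = (2/5)^{5} = 32/3125.
By linearity: E[X] = Σ_H E[X_H] = 12 · p^{5} = 12 · 32/3125 = 384/3125.
Numerically: E[X] ≈ 0.1229.

E[X] = 12 · (2/5)^{5} = 384/3125 ≈ 0.1229.


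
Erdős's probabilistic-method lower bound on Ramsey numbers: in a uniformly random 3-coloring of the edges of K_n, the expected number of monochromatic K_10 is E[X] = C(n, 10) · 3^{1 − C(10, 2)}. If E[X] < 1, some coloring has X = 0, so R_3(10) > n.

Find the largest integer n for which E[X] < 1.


We need C(n, 10) · 3^{1 − 45} < 1, i.e. C(n, 10) < 3^{45 − 1} = 984770902183611232881.
Check values of n near the boundary:
  n = 569: C(569, 10) = 905357721286137524328; 905357721286137524328 < 984770902183611232881? YES
  n = 570: C(570, 10) = 921524823451961408691; 921524823451961408691 < 984770902183611232881? YES
  n = 571: C(571, 10) = 937951290893172842001; 937951290893172842001 < 984770902183611232881? YES
  n = 572: C(572, 10) = 954640815642161682606; 954640815642161682606 < 984770902183611232881? YES
  n = 573: C(573, 10) = 971597135635805762226; 971597135635805762226 < 984770902183611232881? YES
  n = 574: C(574, 10) = 988824035203816502691; 988824035203816502691 < 984770902183611232881? NO
  n = 575: C(575, 10) = 1006325345561406175305; 1006325345561406175305 < 984770902183611232881? NO
  n = 576: C(576, 10) = 1024104945306307344480; 1024104945306307344480 < 984770902183611232881? NO
The largest n with C(n, 10) < 984770902183611232881 is n = 573 (where E[X] = 35985079097622435638/36472996377170786403 ≈ 0.9866). Hence R_3(10) > 573, i.e. R_3(10) ≥ 574.

Largest n = 573; hence R_3(10) > 573.


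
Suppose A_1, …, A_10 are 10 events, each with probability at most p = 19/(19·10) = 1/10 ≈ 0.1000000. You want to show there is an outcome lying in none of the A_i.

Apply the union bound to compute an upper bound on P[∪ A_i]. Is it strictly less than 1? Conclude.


Union bound: P[∪_{i=1}^{10} A_i] ≤ Σ_i P[A_i] ≤ 10·p = 10·(1/10) = 1.
Numerically: 1 ≈ 1.0000000.
Is 1 < 1? NO.
Since the bound 1 is ≥ 1, the union bound is uninformative here; it does NOT by itself certify existence.

10·p = 1 ≈ 1.0000000; existence NOT certified by the union bound.


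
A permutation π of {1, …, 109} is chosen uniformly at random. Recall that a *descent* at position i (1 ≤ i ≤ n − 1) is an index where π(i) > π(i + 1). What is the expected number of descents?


Write X = Σ X_I over i = 1, …, 108, with X_I the indicator of one descent.
There are 108 indicators.
For each fixed i, the pair (π(i), π(i+1)) is a uniformly random ordered pair of distinct values from {1, …, 109}; by symmetry P[π(i) > π(i+1)] = 1/2.
By linearity: E[X] = 108 · (1/2) = (109 − 1) · (1/2) = 54 ≈ 54.000000.

E[X] = 54 = 54.000000.


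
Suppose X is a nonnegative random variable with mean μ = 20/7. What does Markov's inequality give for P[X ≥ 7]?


μ = E[X] = 20/7, a = 7.
Markov: P[X ≥ 7] ≤ μ/a = (20/7)/7 = 20/49.
Numerically: ≈ 0.40816.
(Since a = 7 > μ = 2.85714, the bound 20/49 is < 1 and informative.)

P[X ≥ 7] ≤ 20/49 ≈ 0.40816.


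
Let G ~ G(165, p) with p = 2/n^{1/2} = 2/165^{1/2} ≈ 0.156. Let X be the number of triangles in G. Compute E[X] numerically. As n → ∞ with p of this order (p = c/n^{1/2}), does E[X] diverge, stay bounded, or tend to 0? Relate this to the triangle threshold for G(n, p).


Number of potential triangles: C(165, 3) = 735130.
Each occurs with probability p³ ≈ (0.156)³ ≈ 3.77454e-03.
By linearity: E[X] = C(165, 3)·p³ ≈ 735130 · 3.77454e-03 ≈ 2774.778.
Since α = 1/2 < 1, p = c/n^{1/2} ≫ 1/n is above the triangle threshold p ~ 1/n. Asymptotically E[X] ~ (c³/6)·n^{3(1−α)} = (2³/6)·n^{1.5} → ∞; triangles are abundant w.h.p.

E[X] ≈ 2774.778; in regime p = Θ(1/n^{1/2}) E[X] diverges (above the triangle threshold p ~ 1/n).


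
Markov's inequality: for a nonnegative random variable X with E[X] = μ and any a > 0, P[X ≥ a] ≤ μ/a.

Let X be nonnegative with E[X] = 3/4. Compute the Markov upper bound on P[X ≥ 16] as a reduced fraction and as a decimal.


μ = E[X] = 3/4, a = 16.
Markov: P[X ≥ 16] ≤ μ/a = (3/4)/16 = 3/64.
Numerically: ≈ 0.046875.
(Since a = 16 > μ = 0.750000, the bound 3/64 is < 1 and informative.)

P[X ≥ 16] ≤ 3/64 ≈ 0.046875.


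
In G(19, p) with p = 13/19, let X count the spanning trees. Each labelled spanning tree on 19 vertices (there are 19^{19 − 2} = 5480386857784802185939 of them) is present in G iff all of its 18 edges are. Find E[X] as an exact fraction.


K_19 has 19^{19 − 2} = 5480386857784802185939 labelled spanning trees.
For each such spanning tree H, let X_H = 1 if all 18 edges of H are present in G. Then P[X_H = 1] = p^{18} = (13/19)^{18} = 112455406951957393129/104127350297911241532841.
By linearity: E[X] = Σ_H E[X_H] = 5480386857784802185939 · p^{18} = 5480386857784802185939 · 112455406951957393129/104127350297911241532841 = 112455406951957393129/19.
Numerically: E[X] ≈ 5.919e+18.

E[X] = 5480386857784802185939 · (13/19)^{18} = 112455406951957393129/19 ≈ 5.919e+18.


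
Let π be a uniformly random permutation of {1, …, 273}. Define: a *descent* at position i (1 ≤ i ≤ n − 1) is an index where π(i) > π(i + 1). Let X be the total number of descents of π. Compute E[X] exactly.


Write X = Σ X_I over i = 1, …, 272, with X_I the indicator of one descent.
There are 272 indicators.
For each fixed i, the pair (π(i), π(i+1)) is a uniformly random ordered pair of distinct values from {1, …, 273}; by symmetry P[π(i) > π(i+1)] = 1/2.
By linearity: E[X] = 272 · (1/2) = (273 − 1) · (1/2) = 136 ≈ 136.000.

E[X] = 136 = 136.000.


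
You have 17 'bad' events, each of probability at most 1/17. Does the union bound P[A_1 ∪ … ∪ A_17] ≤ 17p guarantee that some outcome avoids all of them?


Union bound: P[∪_{i=1}^{17} A_i] ≤ Σ_i P[A_i] ≤ 17·p = 17·(1/17) = 1.
Numerically: 1 ≈ 1.000000.
Is 1 < 1? NO.
Since the bound 1 is ≥ 1, the union bound is uninformative here; it does NOT by itself certify existence.

17·p = 1 ≈ 1.000000; existence NOT certified by the union bound.


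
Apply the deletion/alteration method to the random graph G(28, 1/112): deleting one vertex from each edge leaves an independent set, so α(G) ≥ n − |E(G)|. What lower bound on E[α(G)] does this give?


E[|E(G)|] = C(28, 2)·p = 378 · (1/112) = 27/8.
E[α(G)] ≥ n − E[|E(G)|] = 28 − 27/8 = 197/8.
Numerically: ≈ 24.625000.
(This is only a lower bound; the true E[α(G)] may be larger.)

E[α(G)] ≥ 197/8 ≈ 24.625000.


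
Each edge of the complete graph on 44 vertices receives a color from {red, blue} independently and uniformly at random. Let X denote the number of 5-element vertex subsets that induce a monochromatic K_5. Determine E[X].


Let X = Σ_S X_S over the C(44, 5) = 1086008 subsets S of size 5, where X_S = 1 if the K_5 on S is monochromatic.
For a fixed S, the K_5 on S has C(5, 2) = 10 edges. P[all 10 edges red] = (1/2)^10, and likewise for blue, so P[monochromatic] = 2·(1/2)^10 = 2^{1 − 10} = 1/512.
By linearity: E[X] = C(44, 5) · 2^{1 − 10} = 1086008 · 1/512 = 135751/64.
Numerically: E[X] ≈ 2121.109.

E[X] = C(44,5)·2^(1−C(5,2)) = 135751/64 ≈ 2121.109.


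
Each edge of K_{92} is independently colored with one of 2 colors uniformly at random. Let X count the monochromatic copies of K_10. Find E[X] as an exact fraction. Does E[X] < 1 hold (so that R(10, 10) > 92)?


E[X] = C(92, 10) · 2^{1 − 45} = 7210666060598 · 2^{−44} = 7210666060598/17592186044416.
As a reduced fraction: E[X] = 3605333030299/8796093022208 ≈ 0.409879.
Is E[X] < 1? YES.
Since E[X] < 1, there exists a 2-coloring of K_{92} with no monochromatic K_10; hence R(10, 10) > 92.

E[X] = 3605333030299/8796093022208 ≈ 0.409879; E[X] < 1, so R(10, 10) > 92.


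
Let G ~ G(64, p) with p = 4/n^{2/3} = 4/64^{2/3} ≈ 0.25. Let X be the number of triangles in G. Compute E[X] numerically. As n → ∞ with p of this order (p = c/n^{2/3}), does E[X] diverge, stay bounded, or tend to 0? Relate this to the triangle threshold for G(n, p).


Number of potential triangles: C(64, 3) = 41664.
Each occurs with probability p³ ≈ (0.25)³ ≈ 1.562500e-02.
By linearity: E[X] = C(64, 3)·p³ ≈ 41664 · 1.562500e-02 ≈ 651.0000.
Since α = 2/3 < 1, p = c/n^{2/3} ≫ 1/n is above the triangle threshold p ~ 1/n. Asymptotically E[X] ~ (c³/6)·n^{3(1−α)} = (4³/6)·n^{1} → ∞; triangles are abundant w.h.p.

E[X] ≈ 651.0000; in regime p = Θ(1/n^{2/3}) E[X] diverges (above the triangle threshold p ~ 1/n).


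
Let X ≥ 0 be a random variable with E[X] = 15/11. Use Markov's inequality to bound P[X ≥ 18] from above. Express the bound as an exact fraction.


μ = E[X] = 15/11, a = 18.
Markov: P[X ≥ 18] ≤ μ/a = (15/11)/18 = 5/66.
Numerically: ≈ 0.076.
(Since a = 18 > μ = 1.364, the bound 5/66 is < 1 and informative.)

P[X ≥ 18] ≤ 5/66 ≈ 0.076.


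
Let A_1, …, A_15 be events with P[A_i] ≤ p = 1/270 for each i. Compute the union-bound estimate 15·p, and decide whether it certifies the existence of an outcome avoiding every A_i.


Union bound: P[∪_{i=1}^{15} A_i] ≤ Σ_i P[A_i] ≤ 15·p = 15·(1/270) = 1/18.
Numerically: 1/18 ≈ 0.056.
Is 1/18 < 1? YES.
Since P[∪ A_i] ≤ 1/18 < 1, the complement has P[∩ A_i^c] ≥ 1 − 1/18 = 17/18 > 0, so some outcome avoids every A_i.

15·p = 1/18 ≈ 0.056; existence CERTIFIED by the union bound.


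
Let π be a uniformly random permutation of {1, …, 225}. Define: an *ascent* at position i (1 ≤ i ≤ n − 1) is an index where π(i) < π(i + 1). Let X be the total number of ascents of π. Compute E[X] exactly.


Write X = Σ X_I over i = 1, …, 224, with X_I the indicator of one ascent.
There are 224 indicators.
For each fixed i, the pair (π(i), π(i+1)) is a uniformly random ordered pair of distinct values from {1, …, 225}; by symmetry P[π(i) < π(i+1)] = 1/2.
By linearity: E[X] = 224 · (1/2) = (225 − 1) · (1/2) = 112 ≈ 112.00000.

E[X] = 112 = 112.00000.


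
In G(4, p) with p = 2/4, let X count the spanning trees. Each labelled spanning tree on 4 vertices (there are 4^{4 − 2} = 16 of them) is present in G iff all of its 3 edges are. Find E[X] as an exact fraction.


K_4 has 4^{4 − 2} = 16 labelled spanning trees.
For each such spanning tree H, let X_H = 1 if all 3 edges of H are present in G. Then P[X_H = 1] = p^{3} = (1/2)^{3} = 1/8.
By linearity of expectation: E[X] = Σ_H E[X_H] = 16 · p^{3} = 16 · 1/8 = 2.
Numerically: E[X] ≈ 2.

E[X] = 16 · (1/2)^{3} = 2 ≈ 2.


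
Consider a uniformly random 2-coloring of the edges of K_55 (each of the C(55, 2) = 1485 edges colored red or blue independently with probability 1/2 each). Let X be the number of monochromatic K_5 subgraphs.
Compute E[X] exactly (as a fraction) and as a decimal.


Let X = Σ_S X_S over the C(55, 5) = 3478761 subsets S of size 5, where X_S = 1 if the K_5 on S is monochromatic.
For a fixed S, the K_5 on S has C(5, 2) = 10 edges. P[all 10 edges red] = (1/2)^10, and likewise for blue, so P[monochromatic] = 2·(1/2)^10 = 2^{1 − 10} = 1/512.
By linearity of expectation: E[X] = C(55, 5) · 2^{1 − 10} = 3478761 · 1/512 = 3478761/512.
Numerically: E[X] ≈ 6794.4551.

E[X] = C(55,5)·2^(1−C(5,2)) = 3478761/512 ≈ 6794.4551.


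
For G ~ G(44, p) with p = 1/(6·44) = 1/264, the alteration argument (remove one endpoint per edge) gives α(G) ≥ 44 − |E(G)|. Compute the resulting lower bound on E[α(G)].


E[|E(G)|] = C(44, 2)·p = 946 · (1/264) = 43/12.
E[α(G)] ≥ n − E[|E(G)|] = 44 − 43/12 = 485/12.
Numerically: ≈ 40.4167.
(This is only a lower bound; the true E[α(G)] may be larger.)

E[α(G)] ≥ 485/12 ≈ 40.4167.


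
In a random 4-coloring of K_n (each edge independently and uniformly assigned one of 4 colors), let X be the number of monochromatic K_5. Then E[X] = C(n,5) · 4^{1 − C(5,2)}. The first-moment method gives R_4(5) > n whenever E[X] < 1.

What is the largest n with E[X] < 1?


We need C(n, 5) · 4^{1 − 10} < 1, i.e. C(n, 5) < 4^{10 − 1} = 262144.
Check values of n near the boundary:
  n = 32: C(32, 5) = 201376; 201376 < 262144? YES
  n = 33: C(33, 5) = 237336; 237336 < 262144? YES
  n = 34: C(34, 5) = 278256; 278256 < 262144? NO
  n = 35: C(35, 5) = 324632; 324632 < 262144? NO
  n = 36: C(36, 5) = 376992; 376992 < 262144? NO
The largest n with C(n, 5) < 262144 is n = 33 (where E[X] = 29667/32768 ≈ 0.905). Hence R_4(5) > 33, i.e. R_4(5) ≥ 34.

Largest n = 33; hence R_4(5) > 33.


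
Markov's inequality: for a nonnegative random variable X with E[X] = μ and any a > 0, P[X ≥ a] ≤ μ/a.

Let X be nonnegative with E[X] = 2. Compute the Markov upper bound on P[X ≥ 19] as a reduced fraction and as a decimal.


μ = E[X] = 2, a = 19.
Markov: P[X ≥ 19] ≤ μ/a = (2)/19 = 2/19.
Numerically: ≈ 0.1053.
(Since a = 19 > μ = 2.0000, the bound 2/19 is < 1 and informative.)

P[X ≥ 19] ≤ 2/19 ≈ 0.1053.


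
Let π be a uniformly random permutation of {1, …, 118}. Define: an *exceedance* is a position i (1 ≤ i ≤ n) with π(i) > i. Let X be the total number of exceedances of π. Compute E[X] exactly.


Write X = Σ_{i=1}^{118} X_i, where X_i = 1_{π(i) > i}.
For each fixed i, π(i) is uniform over {1, …, 118} (marginal of a uniform permutation), so P[π(i) > i] = (n − i)/n. Summing: Σ_{i=1}^{118} (n − i)/n = (0 + 1 + … + 117)/118 = 118(118 − 1)/(2·118) = (118 − 1)/2.
Hence E[X] = Σ_{i=1}^{118} (118 − i)/118 = 117/2 ≈ 58.500000.

E[X] = 117/2 = 58.500000.


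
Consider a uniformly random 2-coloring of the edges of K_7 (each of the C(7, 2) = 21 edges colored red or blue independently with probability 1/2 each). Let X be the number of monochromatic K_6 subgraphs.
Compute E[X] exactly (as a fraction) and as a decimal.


Let X = Σ_S X_S over the C(7, 6) = 7 subsets S of size 6, where X_S = 1 if the K_6 on S is monochromatic.
For a fixed S, the K_6 on S has C(6, 2) = 15 edges. P[all 15 edges red] = (1/2)^15, and likewise for blue, so P[monochromatic] = 2·(1/2)^15 = 2^{1 − 15} = 1/16384.
Summing: E[X] = C(7, 6) · 2^{1 − 15} = 7 · 1/16384 = 7/16384.
Numerically: E[X] ≈ 0.00043.

E[X] = C(7,6)·2^(1−C(6,2)) = 7/16384 ≈ 0.00043.


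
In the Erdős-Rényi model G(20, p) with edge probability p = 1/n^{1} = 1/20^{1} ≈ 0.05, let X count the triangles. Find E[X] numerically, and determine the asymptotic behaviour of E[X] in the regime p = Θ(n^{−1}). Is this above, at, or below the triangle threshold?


Number of potential triangles: C(20, 3) = 1140.
Each occurs with probability p³ ≈ (0.05)³ ≈ 1.25000000e-04.
By linearity: E[X] = C(20, 3)·p³ ≈ 1140 · 1.25000000e-04 ≈ 0.142500.
Here α = 1, so p = 1/n is exactly at the triangle threshold p ~ 1/n. Asymptotically E[X] → c³/6 = 1³/6 = 1/6 ≈ 0.166667, a bounded constant. In this regime the triangle count is asymptotically Poisson(c³/6).

E[X] ≈ 0.142500; in regime p = Θ(1/n^{1}) E[X] stays bounded (at the triangle threshold p ~ 1/n).


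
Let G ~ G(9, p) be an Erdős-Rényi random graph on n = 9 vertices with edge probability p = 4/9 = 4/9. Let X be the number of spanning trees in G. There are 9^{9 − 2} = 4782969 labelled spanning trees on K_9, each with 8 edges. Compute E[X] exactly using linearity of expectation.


K_9 has 9^{9 − 2} = 4782969 labelled spanning trees.
For each such spanning tree H, let X_H = 1 if all 8 edges of H are present in G. Then P[X_H = 1] = p^{8} = (4/9)^{8} = 65536/43046721.
By linearity: E[X] = Σ_H E[X_H] = 4782969 · p^{8} = 4782969 · 65536/43046721 = 65536/9.
Numerically: E[X] ≈ 7282.

E[X] = 4782969 · (4/9)^{8} = 65536/9 ≈ 7282.


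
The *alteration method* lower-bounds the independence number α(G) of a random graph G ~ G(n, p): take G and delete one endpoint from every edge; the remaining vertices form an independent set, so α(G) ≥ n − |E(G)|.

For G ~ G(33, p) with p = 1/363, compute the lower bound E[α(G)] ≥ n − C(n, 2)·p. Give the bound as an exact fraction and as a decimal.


E[|E(G)|] = C(33, 2)·p = 528 · (1/363) = 16/11.
E[α(G)] ≥ n − E[|E(G)|] = 33 − 16/11 = 347/11.
Numerically: ≈ 31.54545.
(This is only a lower bound; the true E[α(G)] may be larger.)

E[α(G)] ≥ 347/11 ≈ 31.54545.


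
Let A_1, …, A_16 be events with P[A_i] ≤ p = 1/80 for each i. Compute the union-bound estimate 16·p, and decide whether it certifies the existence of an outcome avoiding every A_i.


Union bound: P[∪_{i=1}^{16} A_i] ≤ Σ_i P[A_i] ≤ 16·p = 16·(1/80) = 1/5.
Numerically: 1/5 ≈ 0.200000.
Is 1/5 < 1? YES.
Since P[∪ A_i] ≤ 1/5 < 1, the complement has P[∩ A_i^c] ≥ 1 − 1/5 = 4/5 > 0, so some outcome avoids every A_i.

16·p = 1/5 ≈ 0.200000; existence CERTIFIED by the union bound.


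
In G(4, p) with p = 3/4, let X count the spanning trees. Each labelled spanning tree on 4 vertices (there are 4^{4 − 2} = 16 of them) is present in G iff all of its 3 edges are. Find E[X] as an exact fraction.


K_4 has 4^{4 − 2} = 16 labelled spanning trees.
For each such spanning tree H, let X_H = 1 if all 3 edges of H are present in G. Then P[X_H = 1] = p^{3} = (3/4)^{3} = 27/64.
By linearity of expectation: E[X] = Σ_H E[X_H] = 16 · p^{3} = 16 · 27/64 = 27/4.
Numerically: E[X] ≈ 6.75.

E[X] = 16 · (3/4)^{3} = 27/4 ≈ 6.75.


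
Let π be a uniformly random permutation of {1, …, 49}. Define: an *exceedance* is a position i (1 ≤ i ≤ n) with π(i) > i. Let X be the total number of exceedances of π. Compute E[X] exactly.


Write X = Σ_{i=1}^{49} X_i, where X_i = 1_{π(i) > i}.
For each fixed i, π(i) is uniform over {1, …, 49} (marginal of a uniform permutation), so P[π(i) > i] = (n − i)/n. Summing: Σ_{i=1}^{49} (n − i)/n = (0 + 1 + … + 48)/49 = 49(49 − 1)/(2·49) = (49 − 1)/2.
Hence E[X] = Σ_{i=1}^{49} (49 − i)/49 = 24 ≈ 24.00000.

E[X] = 24 = 24.00000.


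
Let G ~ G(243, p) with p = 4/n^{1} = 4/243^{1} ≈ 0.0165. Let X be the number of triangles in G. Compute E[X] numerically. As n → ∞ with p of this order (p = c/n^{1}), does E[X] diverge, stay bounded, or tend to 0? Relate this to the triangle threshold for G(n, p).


Number of potential triangles: C(243, 3) = 2362041.
Each occurs with probability p³ ≈ (0.0165)³ ≈ 4.46027e-06.
By linearity: E[X] = C(243, 3)·p³ ≈ 2362041 · 4.46027e-06 ≈ 10.535.
Here α = 1, so p = 4/n is exactly at the triangle threshold p ~ 1/n. Asymptotically E[X] → c³/6 = 4³/6 = 32/3 ≈ 10.667, a bounded constant. In this regime the triangle count is asymptotically Poisson(c³/6).

E[X] ≈ 10.535; in regime p = Θ(1/n^{1}) E[X] stays bounded (at the triangle threshold p ~ 1/n).


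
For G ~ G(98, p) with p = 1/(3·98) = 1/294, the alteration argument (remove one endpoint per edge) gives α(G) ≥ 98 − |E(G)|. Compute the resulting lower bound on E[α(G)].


E[|E(G)|] = C(98, 2)·p = 4753 · (1/294) = 97/6.
E[α(G)] ≥ n − E[|E(G)|] = 98 − 97/6 = 491/6.
Numerically: ≈ 81.833333.
(This is only a lower bound; the true E[α(G)] may be larger.)

E[α(G)] ≥ 491/6 ≈ 81.833333.


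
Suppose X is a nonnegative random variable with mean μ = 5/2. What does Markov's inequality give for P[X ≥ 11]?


μ = E[X] = 5/2, a = 11.
Markov: P[X ≥ 11] ≤ μ/a = (5/2)/11 = 5/22.
Numerically: ≈ 0.227273.
(Since a = 11 > μ = 2.500000, the bound 5/22 is < 1 and informative.)

P[X ≥ 11] ≤ 5/22 ≈ 0.227273.


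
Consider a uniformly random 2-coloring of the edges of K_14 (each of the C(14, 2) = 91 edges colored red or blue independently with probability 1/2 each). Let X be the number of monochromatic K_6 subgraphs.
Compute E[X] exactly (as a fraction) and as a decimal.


Let X = Σ_S X_S over the C(14, 6) = 3003 subsets S of size 6, where X_S = 1 if the K_6 on S is monochromatic.
For a fixed S, the K_6 on S has C(6, 2) = 15 edges. P[all 15 edges red] = (1/2)^15, and likewise for blue, so P[monochromatic] = 2·(1/2)^15 = 2^{1 − 15} = 1/16384.
Summing: E[X] = C(14, 6) · 2^{1 − 15} = 3003 · 1/16384 = 3003/16384.
Numerically: E[X] ≈ 0.1833.

E[X] = C(14,6)·2^(1−C(6,2)) = 3003/16384 ≈ 0.1833.


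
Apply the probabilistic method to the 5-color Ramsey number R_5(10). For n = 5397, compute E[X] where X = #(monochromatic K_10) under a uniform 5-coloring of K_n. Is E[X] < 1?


E[X] = C(5397, 10) · 5^{1 − 45} = 5729779230003226281244520755596 · 5^{−44} = 5729779230003226281244520755596/5684341886080801486968994140625.
As a reduced fraction: E[X] = 5729779230003226281244520755596/5684341886080801486968994140625 ≈ 1.0080.
Is E[X] < 1? NO.
Since E[X] ≥ 1, the first-moment bound is inconclusive at n = 5397; it does NOT by itself certify R_5(10) > 5397.

E[X] = 5729779230003226281244520755596/5684341886080801486968994140625 ≈ 1.0080; E[X] ≥ 1; first-moment method inconclusive here.


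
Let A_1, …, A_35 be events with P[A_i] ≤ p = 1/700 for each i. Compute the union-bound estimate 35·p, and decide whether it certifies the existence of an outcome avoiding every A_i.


Union bound: P[∪_{i=1}^{35} A_i] ≤ Σ_i P[A_i] ≤ 35·p = 35·(1/700) = 1/20.
Numerically: 1/20 ≈ 0.050000.
Is 1/20 < 1? YES.
Since P[∪ A_i] ≤ 1/20 < 1, the complement has P[∩ A_i^c] ≥ 1 − 1/20 = 19/20 > 0, so some outcome avoids every A_i.

35·p = 1/20 ≈ 0.050000; existence CERTIFIED by the union bound.


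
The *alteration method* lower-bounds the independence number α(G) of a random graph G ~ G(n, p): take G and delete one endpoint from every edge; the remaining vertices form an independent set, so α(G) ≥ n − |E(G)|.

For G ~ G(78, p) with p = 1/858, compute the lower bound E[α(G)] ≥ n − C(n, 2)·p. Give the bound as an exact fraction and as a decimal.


E[|E(G)|] = C(78, 2)·p = 3003 · (1/858) = 7/2.
E[α(G)] ≥ n − E[|E(G)|] = 78 − 7/2 = 149/2.
Numerically: ≈ 74.500.
(This is only a lower bound; the true E[α(G)] may be larger.)

E[α(G)] ≥ 149/2 ≈ 74.500.


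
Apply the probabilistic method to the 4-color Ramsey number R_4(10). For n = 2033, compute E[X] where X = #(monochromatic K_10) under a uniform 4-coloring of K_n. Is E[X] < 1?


E[X] = C(2033, 10) · 4^{1 − 45} = 325074373196988390113235240 · 4^{−44} = 325074373196988390113235240/309485009821345068724781056.
As a reduced fraction: E[X] = 40634296649623548764154405/38685626227668133590597632 ≈ 1.05037.
Is E[X] < 1? NO.
Since E[X] ≥ 1, the first-moment bound is inconclusive at n = 2033; it does NOT by itself certify R_4(10) > 2033.

E[X] = 40634296649623548764154405/38685626227668133590597632 ≈ 1.05037; E[X] ≥ 1; first-moment method inconclusive here.


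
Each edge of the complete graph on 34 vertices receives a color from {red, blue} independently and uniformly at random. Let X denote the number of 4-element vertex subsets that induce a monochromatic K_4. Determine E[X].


Let X = Σ_S X_S over the C(34, 4) = 46376 subsets S of size 4, where X_S = 1 if the K_4 on S is monochromatic.
For a fixed S, the K_4 on S has C(4, 2) = 6 edges. P[all 6 edges red] = (1/2)^6, and likewise for blue, so P[monochromatic] = 2·(1/2)^6 = 2^{1 − 6} = 1/32.
By linearity of expectation: E[X] = C(34, 4) · 2^{1 − 6} = 46376 · 1/32 = 5797/4.
Numerically: E[X] ≈ 1449.2500.

E[X] = C(34,4)·2^(1−C(4,2)) = 5797/4 ≈ 1449.2500.


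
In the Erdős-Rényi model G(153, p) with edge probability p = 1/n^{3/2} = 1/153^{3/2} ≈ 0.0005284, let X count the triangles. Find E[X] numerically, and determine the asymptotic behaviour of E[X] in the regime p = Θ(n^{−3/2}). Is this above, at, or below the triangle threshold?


Number of potential triangles: C(153, 3) = 585276.
Each occurs with probability p³ ≈ (0.0005284)³ ≈ 1.475328e-10.
By linearity: E[X] = C(153, 3)·p³ ≈ 585276 · 1.475328e-10 ≈ 0.0001.
Since α = 3/2 > 1, p = c/n^{3/2} = o(1/n) is below the triangle threshold p ~ 1/n. Asymptotically E[X] ~ (c³/6)·n^{3(1−α)} = (1³/6)·n^{-1.5} → 0, so by Markov's inequality G has no triangles w.h.p.

E[X] ≈ 0.0001; in regime p = Θ(1/n^{3/2}) E[X] tends to 0 (below the triangle threshold p ~ 1/n).
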